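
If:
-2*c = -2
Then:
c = 1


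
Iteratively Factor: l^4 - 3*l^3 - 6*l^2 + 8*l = (l - 1)*(l^3 - 2*l^2 - 8*l) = l*(l - 1)*(l^2 - 2*l - 8) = l*(l - 4)*(l - 1)*(l + 2)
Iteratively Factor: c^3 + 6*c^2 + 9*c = (c + 3)*(c^2 + 3*c) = (c + 3)^2*(c)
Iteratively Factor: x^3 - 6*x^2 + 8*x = (x - 4)*(x^2 - 2*x) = (x - 4)*(x - 2)*(x)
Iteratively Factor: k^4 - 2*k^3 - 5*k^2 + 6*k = (k - 1)*(k^3 - k^2 - 6*k) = (k - 1)*(k + 2)*(k^2 - 3*k) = (k - 3)*(k - 1)*(k + 2)*(k)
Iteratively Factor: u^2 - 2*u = (u)*(u - 2)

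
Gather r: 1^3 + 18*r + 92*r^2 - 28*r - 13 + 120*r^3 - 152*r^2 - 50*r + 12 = 120*r^3 - 60*r^2 - 60*r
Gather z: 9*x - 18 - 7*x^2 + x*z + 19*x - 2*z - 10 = -7*x^2 + 28*x + z*(x - 2) - 28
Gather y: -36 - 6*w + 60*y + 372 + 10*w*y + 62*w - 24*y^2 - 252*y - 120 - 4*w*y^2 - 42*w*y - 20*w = 36*w + y^2*(-4*w - 24) + y*(-32*w - 192) + 216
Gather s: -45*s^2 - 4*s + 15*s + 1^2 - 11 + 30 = -45*s^2 + 11*s + 20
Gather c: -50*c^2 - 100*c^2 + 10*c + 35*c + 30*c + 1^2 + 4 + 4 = -150*c^2 + 75*c + 9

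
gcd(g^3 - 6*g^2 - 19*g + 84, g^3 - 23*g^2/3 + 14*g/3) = g - 7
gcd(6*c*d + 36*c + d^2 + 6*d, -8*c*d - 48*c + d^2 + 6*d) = d + 6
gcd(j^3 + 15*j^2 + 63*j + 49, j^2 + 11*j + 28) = j + 7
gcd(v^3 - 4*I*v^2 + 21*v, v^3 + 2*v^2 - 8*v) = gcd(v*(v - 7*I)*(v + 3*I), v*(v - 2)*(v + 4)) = v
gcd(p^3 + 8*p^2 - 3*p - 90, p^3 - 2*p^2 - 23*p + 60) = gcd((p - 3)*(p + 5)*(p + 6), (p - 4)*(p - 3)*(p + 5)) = p^2 + 2*p - 15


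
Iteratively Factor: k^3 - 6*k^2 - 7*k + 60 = (k - 5)*(k^2 - k - 12) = (k - 5)*(k + 3)*(k - 4)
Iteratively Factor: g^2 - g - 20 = (g - 5)*(g + 4)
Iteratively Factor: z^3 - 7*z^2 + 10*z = (z)*(z^2 - 7*z + 10) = z*(z - 5)*(z - 2)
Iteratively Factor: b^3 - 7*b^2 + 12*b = (b)*(b^2 - 7*b + 12) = b*(b - 4)*(b - 3)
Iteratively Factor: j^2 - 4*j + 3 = (j - 3)*(j - 1)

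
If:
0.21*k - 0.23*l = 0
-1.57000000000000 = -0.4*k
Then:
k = 3.92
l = 3.58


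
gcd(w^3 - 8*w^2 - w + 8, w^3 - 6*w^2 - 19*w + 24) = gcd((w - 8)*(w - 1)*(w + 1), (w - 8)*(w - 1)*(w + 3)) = w^2 - 9*w + 8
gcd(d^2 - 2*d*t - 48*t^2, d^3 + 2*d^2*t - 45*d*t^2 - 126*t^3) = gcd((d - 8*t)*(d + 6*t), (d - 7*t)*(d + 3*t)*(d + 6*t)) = d + 6*t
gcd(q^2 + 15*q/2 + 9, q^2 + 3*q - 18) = q + 6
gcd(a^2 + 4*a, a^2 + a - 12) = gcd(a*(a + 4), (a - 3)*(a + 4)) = a + 4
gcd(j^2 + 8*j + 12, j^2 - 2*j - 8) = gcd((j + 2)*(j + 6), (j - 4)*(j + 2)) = j + 2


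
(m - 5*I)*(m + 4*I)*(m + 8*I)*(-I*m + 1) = -I*m^4 + 8*m^3 - 21*I*m^2 + 188*m + 160*I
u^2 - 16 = (u - 4)*(u + 4)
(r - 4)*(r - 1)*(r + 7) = r^3 + 2*r^2 - 31*r + 28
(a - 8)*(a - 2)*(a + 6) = a^3 - 4*a^2 - 44*a + 96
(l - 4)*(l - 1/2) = l^2 - 9*l/2 + 2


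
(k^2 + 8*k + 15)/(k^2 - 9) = (k + 5)/(k - 3)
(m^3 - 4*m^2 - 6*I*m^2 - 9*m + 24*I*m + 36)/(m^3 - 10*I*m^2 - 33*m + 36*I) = (m - 4)/(m - 4*I)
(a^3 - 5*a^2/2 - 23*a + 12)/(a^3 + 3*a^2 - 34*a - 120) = (a - 1/2)/(a + 5)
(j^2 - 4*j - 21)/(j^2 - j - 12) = (j - 7)/(j - 4)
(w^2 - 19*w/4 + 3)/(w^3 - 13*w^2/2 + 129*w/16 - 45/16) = 4*(w - 4)/(4*w^2 - 23*w + 15)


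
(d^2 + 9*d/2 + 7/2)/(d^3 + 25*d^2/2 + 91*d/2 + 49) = (d + 1)/(d^2 + 9*d + 14)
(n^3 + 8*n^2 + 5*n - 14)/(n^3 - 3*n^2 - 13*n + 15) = (n^2 + 9*n + 14)/(n^2 - 2*n - 15)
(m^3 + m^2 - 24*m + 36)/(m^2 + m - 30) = (m^2 - 5*m + 6)/(m - 5)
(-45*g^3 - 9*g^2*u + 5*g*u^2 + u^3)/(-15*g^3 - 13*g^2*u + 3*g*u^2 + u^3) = (3*g + u)/(g + u)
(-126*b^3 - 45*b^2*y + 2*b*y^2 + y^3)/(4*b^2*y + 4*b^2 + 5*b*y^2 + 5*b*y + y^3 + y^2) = (-126*b^3 - 45*b^2*y + 2*b*y^2 + y^3)/(4*b^2*y + 4*b^2 + 5*b*y^2 + 5*b*y + y^3 + y^2)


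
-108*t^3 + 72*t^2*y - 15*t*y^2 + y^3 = (-6*t + y)^2*(-3*t + y)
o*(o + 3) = o^2 + 3*o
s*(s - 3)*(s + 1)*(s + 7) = s^4 + 5*s^3 - 17*s^2 - 21*s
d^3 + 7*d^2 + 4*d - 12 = (d - 1)*(d + 2)*(d + 6)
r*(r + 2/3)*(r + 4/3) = r^3 + 2*r^2 + 8*r/9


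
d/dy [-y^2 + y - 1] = 1 - 2*y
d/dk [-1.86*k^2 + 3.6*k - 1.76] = 3.6 - 3.72*k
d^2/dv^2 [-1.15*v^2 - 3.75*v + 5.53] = -2.30000000000000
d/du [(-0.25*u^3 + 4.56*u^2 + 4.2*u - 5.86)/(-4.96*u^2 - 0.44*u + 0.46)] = (1.24*u^4 + 0.219999999999999*u^3 + 18.4806*u^2 - 53.936*u - 0.6464)/(24.6016*u^4 + 4.3648*u^3 - 4.3696*u^2 - 0.4048*u + 0.2116)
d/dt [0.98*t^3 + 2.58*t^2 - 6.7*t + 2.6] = 2.94*t^2 + 5.16*t - 6.7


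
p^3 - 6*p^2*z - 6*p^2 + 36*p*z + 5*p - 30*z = (p - 5)*(p - 1)*(p - 6*z)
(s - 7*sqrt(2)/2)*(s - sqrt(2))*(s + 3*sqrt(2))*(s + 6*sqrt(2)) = s^4 + 9*sqrt(2)*s^3/2 - 38*s^2 - 99*sqrt(2)*s + 252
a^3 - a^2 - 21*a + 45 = (a - 3)^2*(a + 5)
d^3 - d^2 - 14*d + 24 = (d - 3)*(d - 2)*(d + 4)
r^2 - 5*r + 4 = (r - 4)*(r - 1)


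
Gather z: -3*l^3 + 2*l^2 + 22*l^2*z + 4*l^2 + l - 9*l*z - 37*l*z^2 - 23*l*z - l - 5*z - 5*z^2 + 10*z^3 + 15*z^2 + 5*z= -3*l^3 + 6*l^2 + 10*z^3 + z^2*(10 - 37*l) + z*(22*l^2 - 32*l)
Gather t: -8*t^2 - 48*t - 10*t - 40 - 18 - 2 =-8*t^2 - 58*t - 60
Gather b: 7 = 7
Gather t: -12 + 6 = -6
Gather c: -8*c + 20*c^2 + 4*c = 20*c^2 - 4*c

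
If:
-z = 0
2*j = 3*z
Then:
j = 0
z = 0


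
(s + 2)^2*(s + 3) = s^3 + 7*s^2 + 16*s + 12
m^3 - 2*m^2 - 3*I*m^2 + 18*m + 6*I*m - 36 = (m - 2)*(m - 6*I)*(m + 3*I)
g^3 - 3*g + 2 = (g - 1)^2*(g + 2)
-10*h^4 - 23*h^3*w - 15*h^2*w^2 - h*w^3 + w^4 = (-5*h + w)*(h + w)^2*(2*h + w)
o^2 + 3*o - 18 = (o - 3)*(o + 6)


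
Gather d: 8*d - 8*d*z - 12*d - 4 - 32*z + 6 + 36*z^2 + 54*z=d*(-8*z - 4) + 36*z^2 + 22*z + 2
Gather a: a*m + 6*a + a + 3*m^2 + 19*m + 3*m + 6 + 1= a*(m + 7) + 3*m^2 + 22*m + 7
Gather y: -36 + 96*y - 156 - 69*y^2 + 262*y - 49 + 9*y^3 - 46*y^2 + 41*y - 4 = 9*y^3 - 115*y^2 + 399*y - 245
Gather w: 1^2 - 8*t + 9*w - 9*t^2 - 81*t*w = -9*t^2 - 8*t + w*(9 - 81*t) + 1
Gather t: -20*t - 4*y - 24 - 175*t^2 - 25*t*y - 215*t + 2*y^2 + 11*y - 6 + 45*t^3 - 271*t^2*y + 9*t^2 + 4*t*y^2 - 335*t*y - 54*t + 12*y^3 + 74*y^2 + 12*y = 45*t^3 + t^2*(-271*y - 166) + t*(4*y^2 - 360*y - 289) + 12*y^3 + 76*y^2 + 19*y - 30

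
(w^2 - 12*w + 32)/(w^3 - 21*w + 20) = (w - 8)/(w^2 + 4*w - 5)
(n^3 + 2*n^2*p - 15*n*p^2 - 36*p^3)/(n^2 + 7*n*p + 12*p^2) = (n^2 - n*p - 12*p^2)/(n + 4*p)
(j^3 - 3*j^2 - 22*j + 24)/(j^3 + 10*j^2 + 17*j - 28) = (j - 6)/(j + 7)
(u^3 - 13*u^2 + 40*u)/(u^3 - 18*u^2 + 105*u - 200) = u/(u - 5)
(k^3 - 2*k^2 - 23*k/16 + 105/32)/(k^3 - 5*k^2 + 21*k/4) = (2*k^2 - k - 35/8)/(k*(2*k - 7))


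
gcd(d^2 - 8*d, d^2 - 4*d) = d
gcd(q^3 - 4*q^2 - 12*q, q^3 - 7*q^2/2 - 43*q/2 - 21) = q + 2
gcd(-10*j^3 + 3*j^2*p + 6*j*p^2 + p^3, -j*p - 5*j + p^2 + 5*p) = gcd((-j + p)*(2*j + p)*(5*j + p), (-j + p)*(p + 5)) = -j + p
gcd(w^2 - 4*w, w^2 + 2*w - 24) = w - 4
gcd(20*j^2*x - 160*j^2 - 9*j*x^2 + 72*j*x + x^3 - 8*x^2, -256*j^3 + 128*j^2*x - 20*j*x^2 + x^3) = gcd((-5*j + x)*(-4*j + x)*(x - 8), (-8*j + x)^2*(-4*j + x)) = -4*j + x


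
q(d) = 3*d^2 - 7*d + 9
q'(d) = 6*d - 7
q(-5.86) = 153.04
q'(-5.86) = -42.16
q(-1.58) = 27.55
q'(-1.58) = -16.48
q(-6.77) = 193.89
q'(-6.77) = -47.62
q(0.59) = 5.91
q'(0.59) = -3.46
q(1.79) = 6.08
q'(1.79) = 3.74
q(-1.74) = 30.26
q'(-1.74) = -17.44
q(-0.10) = 9.73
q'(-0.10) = -7.60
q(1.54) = 5.33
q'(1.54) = 2.24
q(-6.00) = 159.00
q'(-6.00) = -43.00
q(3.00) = 15.00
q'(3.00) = 11.00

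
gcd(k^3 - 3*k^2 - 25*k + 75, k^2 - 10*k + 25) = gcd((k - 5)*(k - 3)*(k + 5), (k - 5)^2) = k - 5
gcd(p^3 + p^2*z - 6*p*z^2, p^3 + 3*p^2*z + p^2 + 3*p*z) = p^2 + 3*p*z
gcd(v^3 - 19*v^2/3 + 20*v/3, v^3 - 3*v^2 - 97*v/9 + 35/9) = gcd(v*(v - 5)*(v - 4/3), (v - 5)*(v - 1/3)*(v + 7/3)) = v - 5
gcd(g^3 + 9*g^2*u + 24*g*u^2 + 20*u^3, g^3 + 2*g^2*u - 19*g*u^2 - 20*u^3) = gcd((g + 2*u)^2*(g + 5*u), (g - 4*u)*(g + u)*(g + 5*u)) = g + 5*u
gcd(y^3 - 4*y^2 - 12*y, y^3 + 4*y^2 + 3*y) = y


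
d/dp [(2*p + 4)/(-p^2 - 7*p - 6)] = 2*(p^2 + 4*p + 8)/(p^4 + 14*p^3 + 61*p^2 + 84*p + 36)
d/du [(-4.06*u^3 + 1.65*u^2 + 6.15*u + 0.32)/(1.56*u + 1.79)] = (-12.6672*u^3 - 19.2282*u^2 + 5.907*u + 10.5093)/(2.4336*u^2 + 5.5848*u + 3.2041)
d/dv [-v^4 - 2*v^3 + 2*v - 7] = -4*v^3 - 6*v^2 + 2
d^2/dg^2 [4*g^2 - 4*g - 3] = 8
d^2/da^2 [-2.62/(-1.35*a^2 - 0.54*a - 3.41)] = (-9.5499*a^2 - 3.81996*a + 2.62*(2.7*a + 0.54)*(5.4*a + 1.08) - 24.12234)/(1.35*a^2 + 0.54*a + 3.41)^3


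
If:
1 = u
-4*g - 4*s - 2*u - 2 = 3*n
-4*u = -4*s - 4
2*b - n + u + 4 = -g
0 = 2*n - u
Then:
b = -25/16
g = -11/8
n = 1/2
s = 0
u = 1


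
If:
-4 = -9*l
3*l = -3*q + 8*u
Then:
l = 4/9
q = 8*u/3 - 4/9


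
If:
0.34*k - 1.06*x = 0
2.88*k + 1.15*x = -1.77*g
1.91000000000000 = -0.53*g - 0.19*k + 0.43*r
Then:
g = -5.72249916915919*x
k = 3.11764705882353*x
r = 4.44186046511628 - 5.6757479499486*x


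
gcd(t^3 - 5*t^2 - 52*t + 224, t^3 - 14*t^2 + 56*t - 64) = t^2 - 12*t + 32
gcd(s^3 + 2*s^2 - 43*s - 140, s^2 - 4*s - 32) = s + 4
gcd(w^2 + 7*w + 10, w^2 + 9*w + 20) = w + 5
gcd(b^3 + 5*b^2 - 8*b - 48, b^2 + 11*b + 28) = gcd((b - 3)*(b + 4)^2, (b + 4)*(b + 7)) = b + 4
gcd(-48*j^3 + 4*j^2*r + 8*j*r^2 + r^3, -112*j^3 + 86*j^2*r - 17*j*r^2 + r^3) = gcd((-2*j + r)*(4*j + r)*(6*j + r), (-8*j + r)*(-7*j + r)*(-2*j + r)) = -2*j + r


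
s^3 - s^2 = s^2*(s - 1)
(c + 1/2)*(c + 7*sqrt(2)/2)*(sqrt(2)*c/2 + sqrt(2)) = sqrt(2)*c^3/2 + 5*sqrt(2)*c^2/4 + 7*c^2/2 + sqrt(2)*c/2 + 35*c/4 + 7/2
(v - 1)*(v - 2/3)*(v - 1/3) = v^3 - 2*v^2 + 11*v/9 - 2/9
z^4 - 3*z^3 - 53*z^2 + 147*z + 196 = (z - 7)*(z - 4)*(z + 1)*(z + 7)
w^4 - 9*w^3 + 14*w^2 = w^2*(w - 7)*(w - 2)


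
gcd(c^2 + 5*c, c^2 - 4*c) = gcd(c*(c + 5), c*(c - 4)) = c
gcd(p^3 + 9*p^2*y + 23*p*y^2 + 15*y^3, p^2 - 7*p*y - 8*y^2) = p + y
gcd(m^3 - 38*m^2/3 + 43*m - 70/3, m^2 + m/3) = 1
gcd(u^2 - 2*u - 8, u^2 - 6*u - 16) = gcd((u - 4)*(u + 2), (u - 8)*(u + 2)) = u + 2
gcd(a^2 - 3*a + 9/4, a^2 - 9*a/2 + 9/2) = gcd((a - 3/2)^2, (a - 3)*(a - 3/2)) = a - 3/2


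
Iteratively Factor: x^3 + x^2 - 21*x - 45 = (x - 5)*(x^2 + 6*x + 9) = (x - 5)*(x + 3)*(x + 3)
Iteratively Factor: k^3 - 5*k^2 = (k)*(k^2 - 5*k) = k^2*(k - 5)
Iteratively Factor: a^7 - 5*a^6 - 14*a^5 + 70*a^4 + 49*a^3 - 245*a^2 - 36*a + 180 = (a + 2)*(a^6 - 7*a^5 + 70*a^3 - 91*a^2 - 63*a + 90) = (a - 3)*(a + 2)*(a^5 - 4*a^4 - 12*a^3 + 34*a^2 + 11*a - 30) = (a - 3)*(a + 1)*(a + 2)*(a^4 - 5*a^3 - 7*a^2 + 41*a - 30) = (a - 5)*(a - 3)*(a + 1)*(a + 2)*(a^3 - 7*a + 6) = (a - 5)*(a - 3)*(a - 1)*(a + 1)*(a + 2)*(a^2 + a - 6) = (a - 5)*(a - 3)*(a - 1)*(a + 1)*(a + 2)*(a + 3)*(a - 2)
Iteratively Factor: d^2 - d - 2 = (d - 2)*(d + 1)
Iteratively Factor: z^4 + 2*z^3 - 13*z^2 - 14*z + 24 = (z + 2)*(z^3 - 13*z + 12) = (z - 3)*(z + 2)*(z^2 + 3*z - 4) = (z - 3)*(z + 2)*(z + 4)*(z - 1)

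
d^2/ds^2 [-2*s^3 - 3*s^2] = -12*s - 6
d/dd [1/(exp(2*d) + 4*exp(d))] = 2*(-exp(d) - 2)*exp(-d)/(exp(d) + 4)^2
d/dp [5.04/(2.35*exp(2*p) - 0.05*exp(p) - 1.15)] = (0.252 - 23.688*exp(p))*exp(p)/(-2.35*exp(2*p) + 0.05*exp(p) + 1.15)^2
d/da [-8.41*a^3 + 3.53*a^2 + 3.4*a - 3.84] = -25.23*a^2 + 7.06*a + 3.4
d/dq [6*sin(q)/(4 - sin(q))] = 24*cos(q)/(sin(q) - 4)^2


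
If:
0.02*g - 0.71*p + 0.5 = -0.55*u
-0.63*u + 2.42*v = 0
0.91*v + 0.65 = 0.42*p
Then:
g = 29.9404761904762 - 28.718253968254*v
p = 2.16666666666667*v + 1.54761904761905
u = 3.84126984126984*v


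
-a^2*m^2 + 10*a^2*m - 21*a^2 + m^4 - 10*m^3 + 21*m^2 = (-a + m)*(a + m)*(m - 7)*(m - 3)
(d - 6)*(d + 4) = d^2 - 2*d - 24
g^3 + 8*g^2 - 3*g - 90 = (g - 3)*(g + 5)*(g + 6)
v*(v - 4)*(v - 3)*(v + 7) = v^4 - 37*v^2 + 84*v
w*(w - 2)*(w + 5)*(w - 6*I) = w^4 + 3*w^3 - 6*I*w^3 - 10*w^2 - 18*I*w^2 + 60*I*w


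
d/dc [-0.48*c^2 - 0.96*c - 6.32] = -0.96*c - 0.96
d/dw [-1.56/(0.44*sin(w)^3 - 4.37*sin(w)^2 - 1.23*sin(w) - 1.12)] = (2.0592*sin(w)^2 - 13.6344*sin(w) - 1.9188)*cos(w)/(-0.44*sin(w)^3 + 4.37*sin(w)^2 + 1.23*sin(w) + 1.12)^2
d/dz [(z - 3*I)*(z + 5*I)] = 2*z + 2*I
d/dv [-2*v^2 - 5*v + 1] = -4*v - 5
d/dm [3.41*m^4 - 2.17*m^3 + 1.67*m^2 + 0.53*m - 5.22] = 13.64*m^3 - 6.51*m^2 + 3.34*m + 0.53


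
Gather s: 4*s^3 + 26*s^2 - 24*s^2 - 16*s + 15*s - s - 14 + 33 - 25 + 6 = 4*s^3 + 2*s^2 - 2*s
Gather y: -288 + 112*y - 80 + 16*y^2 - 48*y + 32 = 16*y^2 + 64*y - 336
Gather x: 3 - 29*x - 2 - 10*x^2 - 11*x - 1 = -10*x^2 - 40*x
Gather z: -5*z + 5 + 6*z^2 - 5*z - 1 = 6*z^2 - 10*z + 4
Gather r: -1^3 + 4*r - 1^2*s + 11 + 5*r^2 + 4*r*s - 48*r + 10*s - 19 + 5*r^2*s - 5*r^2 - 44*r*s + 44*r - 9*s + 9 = 5*r^2*s - 40*r*s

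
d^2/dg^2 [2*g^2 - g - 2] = 4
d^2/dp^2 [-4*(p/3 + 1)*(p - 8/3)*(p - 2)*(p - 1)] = -16*p^2 + 64*p/3 + 56/3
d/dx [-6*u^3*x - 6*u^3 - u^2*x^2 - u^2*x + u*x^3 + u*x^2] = u*(-6*u^2 - 2*u*x - u + 3*x^2 + 2*x)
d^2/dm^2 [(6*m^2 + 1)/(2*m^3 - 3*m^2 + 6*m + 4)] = 6*(8*m^6 - 64*m^4 - 92*m^3 + 93*m^2 - 26*m + 48)/(8*m^9 - 36*m^8 + 126*m^7 - 195*m^6 + 234*m^5 + 72*m^4 - 120*m^3 + 288*m^2 + 288*m + 64)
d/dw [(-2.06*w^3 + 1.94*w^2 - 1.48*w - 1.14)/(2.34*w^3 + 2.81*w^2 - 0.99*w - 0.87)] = (1.77635683940025e-15*w^5 - 10.3282*w^4 + 11.0052*w^3 + 15.6176*w^2 + 3.0312*w + 0.159)/(5.4756*w^6 + 13.1508*w^5 + 3.2629*w^4 - 9.6354*w^3 - 3.9093*w^2 + 1.7226*w + 0.7569)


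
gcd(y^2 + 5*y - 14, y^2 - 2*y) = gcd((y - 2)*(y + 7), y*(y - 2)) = y - 2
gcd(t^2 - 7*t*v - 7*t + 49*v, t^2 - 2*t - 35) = t - 7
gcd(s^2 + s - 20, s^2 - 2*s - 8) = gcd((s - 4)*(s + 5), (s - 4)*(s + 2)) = s - 4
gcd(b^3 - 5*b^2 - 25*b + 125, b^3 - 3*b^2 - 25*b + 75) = b^2 - 25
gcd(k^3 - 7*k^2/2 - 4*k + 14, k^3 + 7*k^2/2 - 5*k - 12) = k - 2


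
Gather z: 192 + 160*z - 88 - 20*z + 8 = 140*z + 112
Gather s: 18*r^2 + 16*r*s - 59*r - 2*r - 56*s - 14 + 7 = 18*r^2 - 61*r + s*(16*r - 56) - 7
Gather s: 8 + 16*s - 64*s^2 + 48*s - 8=-64*s^2 + 64*s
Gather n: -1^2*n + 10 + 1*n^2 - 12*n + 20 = n^2 - 13*n + 30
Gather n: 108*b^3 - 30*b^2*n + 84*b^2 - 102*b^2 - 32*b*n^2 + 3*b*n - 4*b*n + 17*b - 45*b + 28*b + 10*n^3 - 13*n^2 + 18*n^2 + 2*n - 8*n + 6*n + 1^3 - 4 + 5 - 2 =108*b^3 - 18*b^2 + 10*n^3 + n^2*(5 - 32*b) + n*(-30*b^2 - b)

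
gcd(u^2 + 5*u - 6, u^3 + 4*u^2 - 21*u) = 1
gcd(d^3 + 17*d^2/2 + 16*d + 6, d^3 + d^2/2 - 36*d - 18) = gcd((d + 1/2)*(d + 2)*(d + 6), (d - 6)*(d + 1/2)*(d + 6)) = d^2 + 13*d/2 + 3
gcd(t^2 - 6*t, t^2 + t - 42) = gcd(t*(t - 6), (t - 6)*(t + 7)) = t - 6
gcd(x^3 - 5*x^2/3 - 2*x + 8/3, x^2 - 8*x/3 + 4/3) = x - 2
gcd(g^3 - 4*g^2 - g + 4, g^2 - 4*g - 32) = 1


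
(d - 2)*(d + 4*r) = d^2 + 4*d*r - 2*d - 8*r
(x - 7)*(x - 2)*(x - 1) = x^3 - 10*x^2 + 23*x - 14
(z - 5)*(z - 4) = z^2 - 9*z + 20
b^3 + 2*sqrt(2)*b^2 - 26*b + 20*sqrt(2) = (b - 2*sqrt(2))*(b - sqrt(2))*(b + 5*sqrt(2))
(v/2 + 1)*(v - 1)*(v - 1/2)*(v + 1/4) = v^4/2 + 3*v^3/8 - 19*v^2/16 + 3*v/16 + 1/8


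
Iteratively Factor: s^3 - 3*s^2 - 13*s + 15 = (s - 5)*(s^2 + 2*s - 3) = (s - 5)*(s - 1)*(s + 3)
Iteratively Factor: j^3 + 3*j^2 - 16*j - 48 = (j - 4)*(j^2 + 7*j + 12) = (j - 4)*(j + 4)*(j + 3)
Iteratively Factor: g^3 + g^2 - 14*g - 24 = (g + 2)*(g^2 - g - 12) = (g - 4)*(g + 2)*(g + 3)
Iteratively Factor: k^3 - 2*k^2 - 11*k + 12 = (k - 4)*(k^2 + 2*k - 3) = (k - 4)*(k - 1)*(k + 3)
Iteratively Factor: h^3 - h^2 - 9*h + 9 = (h - 1)*(h^2 - 9) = (h - 1)*(h + 3)*(h - 3)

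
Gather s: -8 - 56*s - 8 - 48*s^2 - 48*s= -48*s^2 - 104*s - 16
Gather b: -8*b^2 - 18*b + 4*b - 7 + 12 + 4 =-8*b^2 - 14*b + 9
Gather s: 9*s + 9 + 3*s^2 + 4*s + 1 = 3*s^2 + 13*s + 10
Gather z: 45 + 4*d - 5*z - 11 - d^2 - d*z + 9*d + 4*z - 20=-d^2 + 13*d + z*(-d - 1) + 14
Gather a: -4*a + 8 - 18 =-4*a - 10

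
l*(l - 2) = l^2 - 2*l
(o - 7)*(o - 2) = o^2 - 9*o + 14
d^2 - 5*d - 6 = (d - 6)*(d + 1)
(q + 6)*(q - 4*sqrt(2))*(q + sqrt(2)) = q^3 - 3*sqrt(2)*q^2 + 6*q^2 - 18*sqrt(2)*q - 8*q - 48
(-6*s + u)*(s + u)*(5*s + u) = -30*s^3 - 31*s^2*u + u^3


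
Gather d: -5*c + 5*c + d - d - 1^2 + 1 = 0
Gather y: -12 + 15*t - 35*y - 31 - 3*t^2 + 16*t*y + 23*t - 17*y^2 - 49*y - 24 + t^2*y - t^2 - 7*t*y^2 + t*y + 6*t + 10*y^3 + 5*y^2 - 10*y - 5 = -4*t^2 + 44*t + 10*y^3 + y^2*(-7*t - 12) + y*(t^2 + 17*t - 94) - 72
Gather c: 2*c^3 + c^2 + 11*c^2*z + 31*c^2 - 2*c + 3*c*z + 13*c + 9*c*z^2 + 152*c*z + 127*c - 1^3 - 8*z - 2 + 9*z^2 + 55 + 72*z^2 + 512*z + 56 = 2*c^3 + c^2*(11*z + 32) + c*(9*z^2 + 155*z + 138) + 81*z^2 + 504*z + 108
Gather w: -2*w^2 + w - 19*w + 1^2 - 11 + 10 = -2*w^2 - 18*w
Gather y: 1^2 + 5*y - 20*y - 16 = -15*y - 15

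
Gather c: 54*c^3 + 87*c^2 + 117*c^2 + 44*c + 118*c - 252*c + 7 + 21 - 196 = 54*c^3 + 204*c^2 - 90*c - 168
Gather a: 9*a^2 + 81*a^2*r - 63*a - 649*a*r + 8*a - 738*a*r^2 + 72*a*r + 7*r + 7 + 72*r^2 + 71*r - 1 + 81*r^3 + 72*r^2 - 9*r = a^2*(81*r + 9) + a*(-738*r^2 - 577*r - 55) + 81*r^3 + 144*r^2 + 69*r + 6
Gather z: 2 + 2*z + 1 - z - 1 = z + 2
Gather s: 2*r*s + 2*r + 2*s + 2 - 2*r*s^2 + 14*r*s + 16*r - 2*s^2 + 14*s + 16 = 18*r + s^2*(-2*r - 2) + s*(16*r + 16) + 18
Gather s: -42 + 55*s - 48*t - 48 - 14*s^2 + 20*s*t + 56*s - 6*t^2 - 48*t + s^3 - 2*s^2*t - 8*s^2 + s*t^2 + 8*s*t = s^3 + s^2*(-2*t - 22) + s*(t^2 + 28*t + 111) - 6*t^2 - 96*t - 90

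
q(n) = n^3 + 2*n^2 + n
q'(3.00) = 40.00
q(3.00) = 48.00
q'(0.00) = 1.00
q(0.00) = 0.00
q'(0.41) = 3.14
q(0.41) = 0.82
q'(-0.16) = 0.44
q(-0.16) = -0.11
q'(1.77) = 17.48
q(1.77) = 13.58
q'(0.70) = 5.27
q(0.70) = 2.02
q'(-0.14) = 0.50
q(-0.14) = -0.10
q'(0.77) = 5.86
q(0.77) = 2.41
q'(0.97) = 7.70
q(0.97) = 3.76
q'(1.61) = 15.22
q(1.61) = 10.97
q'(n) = 3*n^2 + 4*n + 1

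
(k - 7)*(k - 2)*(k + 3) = k^3 - 6*k^2 - 13*k + 42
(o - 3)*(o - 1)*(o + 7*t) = o^3 + 7*o^2*t - 4*o^2 - 28*o*t + 3*o + 21*t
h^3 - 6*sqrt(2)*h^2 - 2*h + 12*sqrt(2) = (h - 6*sqrt(2))*(h - sqrt(2))*(h + sqrt(2))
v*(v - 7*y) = v^2 - 7*v*y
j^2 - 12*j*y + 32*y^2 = (j - 8*y)*(j - 4*y)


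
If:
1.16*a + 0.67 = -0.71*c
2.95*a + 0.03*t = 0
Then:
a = -0.0101694915254237*t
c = 0.0166149439006923*t - 0.943661971830986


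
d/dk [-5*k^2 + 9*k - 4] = 9 - 10*k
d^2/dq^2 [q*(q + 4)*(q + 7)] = 6*q + 22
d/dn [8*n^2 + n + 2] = 16*n + 1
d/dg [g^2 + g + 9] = 2*g + 1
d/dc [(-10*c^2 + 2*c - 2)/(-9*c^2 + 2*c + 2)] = 2*(-c^2 - 38*c + 4)/(81*c^4 - 36*c^3 - 32*c^2 + 8*c + 4)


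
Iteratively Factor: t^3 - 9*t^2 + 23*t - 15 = (t - 3)*(t^2 - 6*t + 5) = (t - 3)*(t - 1)*(t - 5)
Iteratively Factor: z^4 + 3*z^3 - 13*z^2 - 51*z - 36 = (z - 4)*(z^3 + 7*z^2 + 15*z + 9) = (z - 4)*(z + 1)*(z^2 + 6*z + 9) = (z - 4)*(z + 1)*(z + 3)*(z + 3)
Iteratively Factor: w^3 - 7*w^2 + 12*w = (w - 3)*(w^2 - 4*w) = w*(w - 3)*(w - 4)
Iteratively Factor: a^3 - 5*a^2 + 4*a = (a)*(a^2 - 5*a + 4) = a*(a - 1)*(a - 4)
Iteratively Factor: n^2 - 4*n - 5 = (n - 5)*(n + 1)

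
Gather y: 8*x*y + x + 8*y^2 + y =x + 8*y^2 + y*(8*x + 1)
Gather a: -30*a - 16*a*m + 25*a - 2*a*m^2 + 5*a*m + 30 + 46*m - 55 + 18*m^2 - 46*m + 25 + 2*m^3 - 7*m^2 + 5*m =a*(-2*m^2 - 11*m - 5) + 2*m^3 + 11*m^2 + 5*m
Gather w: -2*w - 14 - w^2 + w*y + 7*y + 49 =-w^2 + w*(y - 2) + 7*y + 35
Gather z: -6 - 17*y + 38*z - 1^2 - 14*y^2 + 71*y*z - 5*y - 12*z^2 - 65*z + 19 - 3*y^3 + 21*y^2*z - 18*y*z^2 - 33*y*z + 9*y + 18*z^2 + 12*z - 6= -3*y^3 - 14*y^2 - 13*y + z^2*(6 - 18*y) + z*(21*y^2 + 38*y - 15) + 6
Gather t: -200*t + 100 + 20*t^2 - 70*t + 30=20*t^2 - 270*t + 130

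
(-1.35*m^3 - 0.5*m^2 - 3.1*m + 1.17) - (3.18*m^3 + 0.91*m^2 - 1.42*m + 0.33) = -4.53*m^3 - 1.41*m^2 - 1.68*m + 0.84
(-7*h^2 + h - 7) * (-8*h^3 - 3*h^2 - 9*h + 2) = 56*h^5 + 13*h^4 + 116*h^3 - 2*h^2 + 65*h - 14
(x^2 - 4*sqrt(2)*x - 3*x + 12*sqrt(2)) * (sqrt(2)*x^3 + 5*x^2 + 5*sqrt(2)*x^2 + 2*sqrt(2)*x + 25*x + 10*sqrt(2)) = sqrt(2)*x^5 - 3*x^4 + 2*sqrt(2)*x^4 - 33*sqrt(2)*x^3 - 6*x^3 - 36*sqrt(2)*x^2 + 29*x^2 - 32*x + 270*sqrt(2)*x + 240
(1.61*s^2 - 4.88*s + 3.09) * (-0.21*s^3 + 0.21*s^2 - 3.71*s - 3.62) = -0.3381*s^5 + 1.3629*s^4 - 7.6468*s^3 + 12.9255*s^2 + 6.2017*s - 11.1858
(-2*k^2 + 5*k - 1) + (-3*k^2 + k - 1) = -5*k^2 + 6*k - 2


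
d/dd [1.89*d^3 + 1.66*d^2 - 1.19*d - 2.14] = 5.67*d^2 + 3.32*d - 1.19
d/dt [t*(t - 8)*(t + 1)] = 3*t^2 - 14*t - 8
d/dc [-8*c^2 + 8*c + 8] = 8 - 16*c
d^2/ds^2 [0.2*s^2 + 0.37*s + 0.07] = 0.400000000000000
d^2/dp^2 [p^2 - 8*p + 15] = 2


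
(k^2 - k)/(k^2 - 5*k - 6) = k*(1 - k)/(-k^2 + 5*k + 6)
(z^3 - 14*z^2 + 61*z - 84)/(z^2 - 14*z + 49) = (z^2 - 7*z + 12)/(z - 7)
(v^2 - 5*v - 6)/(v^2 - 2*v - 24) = (v + 1)/(v + 4)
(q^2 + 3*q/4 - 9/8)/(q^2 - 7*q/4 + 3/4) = (q + 3/2)/(q - 1)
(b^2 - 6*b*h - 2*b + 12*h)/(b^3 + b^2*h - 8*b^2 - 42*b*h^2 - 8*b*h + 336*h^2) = (b - 2)/(b^2 + 7*b*h - 8*b - 56*h)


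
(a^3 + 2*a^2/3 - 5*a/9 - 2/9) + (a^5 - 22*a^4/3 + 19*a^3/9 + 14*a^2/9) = a^5 - 22*a^4/3 + 28*a^3/9 + 20*a^2/9 - 5*a/9 - 2/9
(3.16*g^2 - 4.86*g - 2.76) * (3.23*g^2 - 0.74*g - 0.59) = 10.2068*g^4 - 18.0362*g^3 - 7.1828*g^2 + 4.9098*g + 1.6284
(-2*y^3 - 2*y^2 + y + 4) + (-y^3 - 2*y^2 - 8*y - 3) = -3*y^3 - 4*y^2 - 7*y + 1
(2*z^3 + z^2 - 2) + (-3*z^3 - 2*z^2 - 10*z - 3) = -z^3 - z^2 - 10*z - 5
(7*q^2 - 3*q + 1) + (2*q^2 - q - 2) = 9*q^2 - 4*q - 1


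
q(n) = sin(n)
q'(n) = cos(n)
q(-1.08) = -0.88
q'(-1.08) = 0.47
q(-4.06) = 0.79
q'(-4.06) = -0.61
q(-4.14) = 0.84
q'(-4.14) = -0.54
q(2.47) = 0.62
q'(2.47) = -0.78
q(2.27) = 0.77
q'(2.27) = -0.64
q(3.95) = -0.72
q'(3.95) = -0.69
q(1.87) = 0.96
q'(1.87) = -0.29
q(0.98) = 0.83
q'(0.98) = 0.56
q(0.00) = 0.00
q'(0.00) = 1.00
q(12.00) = -0.54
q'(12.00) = 0.84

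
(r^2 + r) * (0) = 0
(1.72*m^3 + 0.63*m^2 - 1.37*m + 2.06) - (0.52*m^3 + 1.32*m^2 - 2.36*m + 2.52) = 1.2*m^3 - 0.69*m^2 + 0.99*m - 0.46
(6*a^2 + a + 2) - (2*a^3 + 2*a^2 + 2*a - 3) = -2*a^3 + 4*a^2 - a + 5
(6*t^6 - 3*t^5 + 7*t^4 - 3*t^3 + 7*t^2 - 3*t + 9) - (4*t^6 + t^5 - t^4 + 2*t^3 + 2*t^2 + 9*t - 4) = 2*t^6 - 4*t^5 + 8*t^4 - 5*t^3 + 5*t^2 - 12*t + 13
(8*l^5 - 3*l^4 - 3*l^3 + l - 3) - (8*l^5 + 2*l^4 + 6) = -5*l^4 - 3*l^3 + l - 9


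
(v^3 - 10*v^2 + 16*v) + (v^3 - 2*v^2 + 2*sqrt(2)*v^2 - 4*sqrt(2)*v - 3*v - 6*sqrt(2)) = 2*v^3 - 12*v^2 + 2*sqrt(2)*v^2 - 4*sqrt(2)*v + 13*v - 6*sqrt(2)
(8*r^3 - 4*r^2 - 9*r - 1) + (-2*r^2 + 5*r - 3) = 8*r^3 - 6*r^2 - 4*r - 4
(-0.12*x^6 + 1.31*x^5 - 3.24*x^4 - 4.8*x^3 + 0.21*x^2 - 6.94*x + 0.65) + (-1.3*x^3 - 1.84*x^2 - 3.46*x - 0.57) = -0.12*x^6 + 1.31*x^5 - 3.24*x^4 - 6.1*x^3 - 1.63*x^2 - 10.4*x + 0.0800000000000001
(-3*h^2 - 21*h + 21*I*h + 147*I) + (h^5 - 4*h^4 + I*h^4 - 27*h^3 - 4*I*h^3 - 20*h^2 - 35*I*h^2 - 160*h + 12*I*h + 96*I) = h^5 - 4*h^4 + I*h^4 - 27*h^3 - 4*I*h^3 - 23*h^2 - 35*I*h^2 - 181*h + 33*I*h + 243*I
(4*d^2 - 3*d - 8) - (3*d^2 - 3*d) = d^2 - 8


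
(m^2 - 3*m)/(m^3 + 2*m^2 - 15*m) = 1/(m + 5)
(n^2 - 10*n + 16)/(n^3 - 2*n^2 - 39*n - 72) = (n - 2)/(n^2 + 6*n + 9)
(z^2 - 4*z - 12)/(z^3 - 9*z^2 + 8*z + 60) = 1/(z - 5)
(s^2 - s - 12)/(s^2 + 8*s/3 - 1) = 3*(s - 4)/(3*s - 1)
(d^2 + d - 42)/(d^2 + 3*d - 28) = (d - 6)/(d - 4)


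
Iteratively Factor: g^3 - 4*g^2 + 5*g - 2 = (g - 2)*(g^2 - 2*g + 1) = (g - 2)*(g - 1)*(g - 1)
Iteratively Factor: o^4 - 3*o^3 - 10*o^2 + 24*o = (o - 4)*(o^3 + o^2 - 6*o) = (o - 4)*(o + 3)*(o^2 - 2*o) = (o - 4)*(o - 2)*(o + 3)*(o)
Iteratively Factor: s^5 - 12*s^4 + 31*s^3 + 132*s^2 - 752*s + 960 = (s + 4)*(s^4 - 16*s^3 + 95*s^2 - 248*s + 240) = (s - 4)*(s + 4)*(s^3 - 12*s^2 + 47*s - 60) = (s - 4)^2*(s + 4)*(s^2 - 8*s + 15) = (s - 5)*(s - 4)^2*(s + 4)*(s - 3)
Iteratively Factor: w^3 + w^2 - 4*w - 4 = (w + 2)*(w^2 - w - 2) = (w - 2)*(w + 2)*(w + 1)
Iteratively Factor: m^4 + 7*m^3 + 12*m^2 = (m + 3)*(m^3 + 4*m^2) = m*(m + 3)*(m^2 + 4*m) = m^2*(m + 3)*(m + 4)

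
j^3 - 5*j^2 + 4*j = j*(j - 4)*(j - 1)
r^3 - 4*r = r*(r - 2)*(r + 2)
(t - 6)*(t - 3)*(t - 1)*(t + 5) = t^4 - 5*t^3 - 23*t^2 + 117*t - 90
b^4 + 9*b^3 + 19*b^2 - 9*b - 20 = (b - 1)*(b + 1)*(b + 4)*(b + 5)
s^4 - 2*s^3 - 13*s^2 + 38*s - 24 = (s - 3)*(s - 2)*(s - 1)*(s + 4)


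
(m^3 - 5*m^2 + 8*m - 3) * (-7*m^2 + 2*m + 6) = -7*m^5 + 37*m^4 - 60*m^3 + 7*m^2 + 42*m - 18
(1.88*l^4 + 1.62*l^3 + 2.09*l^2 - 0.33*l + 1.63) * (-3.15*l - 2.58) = -5.922*l^5 - 9.9534*l^4 - 10.7631*l^3 - 4.3527*l^2 - 4.2831*l - 4.2054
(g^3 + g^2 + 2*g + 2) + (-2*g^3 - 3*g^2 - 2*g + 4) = -g^3 - 2*g^2 + 6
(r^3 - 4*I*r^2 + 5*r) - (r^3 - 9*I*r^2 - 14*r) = 5*I*r^2 + 19*r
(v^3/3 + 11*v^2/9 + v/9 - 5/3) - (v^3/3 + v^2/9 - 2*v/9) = 10*v^2/9 + v/3 - 5/3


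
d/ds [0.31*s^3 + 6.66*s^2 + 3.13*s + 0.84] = 0.93*s^2 + 13.32*s + 3.13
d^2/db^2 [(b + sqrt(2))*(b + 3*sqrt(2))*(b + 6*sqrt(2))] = 6*b + 20*sqrt(2)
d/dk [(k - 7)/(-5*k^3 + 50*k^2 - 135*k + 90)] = (-k^3 + 10*k^2 - 27*k + (k - 7)*(3*k^2 - 20*k + 27) + 18)/(5*(k^3 - 10*k^2 + 27*k - 18)^2)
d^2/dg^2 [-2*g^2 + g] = -4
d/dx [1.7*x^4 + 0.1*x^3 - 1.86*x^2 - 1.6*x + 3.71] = 6.8*x^3 + 0.3*x^2 - 3.72*x - 1.6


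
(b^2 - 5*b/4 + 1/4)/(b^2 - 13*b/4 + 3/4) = (b - 1)/(b - 3)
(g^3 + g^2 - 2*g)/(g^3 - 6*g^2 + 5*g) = (g + 2)/(g - 5)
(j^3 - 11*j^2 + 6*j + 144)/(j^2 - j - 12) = (j^2 - 14*j + 48)/(j - 4)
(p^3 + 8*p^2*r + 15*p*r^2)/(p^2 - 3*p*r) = (p^2 + 8*p*r + 15*r^2)/(p - 3*r)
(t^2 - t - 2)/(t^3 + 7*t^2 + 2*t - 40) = (t + 1)/(t^2 + 9*t + 20)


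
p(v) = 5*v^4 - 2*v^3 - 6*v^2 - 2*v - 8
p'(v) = 20*v^3 - 6*v^2 - 12*v - 2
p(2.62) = 145.20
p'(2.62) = 285.07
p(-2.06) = 78.18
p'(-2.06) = -177.58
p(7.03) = 11198.68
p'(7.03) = 6565.69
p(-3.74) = 998.45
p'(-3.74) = -1087.32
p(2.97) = 269.78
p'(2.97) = 433.40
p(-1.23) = 0.55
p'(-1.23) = -33.53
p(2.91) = 244.63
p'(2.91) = 405.11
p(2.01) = 29.11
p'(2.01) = 112.05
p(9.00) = 30835.00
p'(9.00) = 13984.00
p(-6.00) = 6700.00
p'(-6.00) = -4466.00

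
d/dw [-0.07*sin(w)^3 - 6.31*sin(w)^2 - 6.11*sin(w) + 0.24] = (-12.62*sin(w) + 0.105*cos(2*w) - 6.215)*cos(w)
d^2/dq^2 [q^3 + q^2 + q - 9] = 6*q + 2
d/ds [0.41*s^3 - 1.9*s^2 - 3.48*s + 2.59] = 1.23*s^2 - 3.8*s - 3.48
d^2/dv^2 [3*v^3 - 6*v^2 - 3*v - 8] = 18*v - 12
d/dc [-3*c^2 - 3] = -6*c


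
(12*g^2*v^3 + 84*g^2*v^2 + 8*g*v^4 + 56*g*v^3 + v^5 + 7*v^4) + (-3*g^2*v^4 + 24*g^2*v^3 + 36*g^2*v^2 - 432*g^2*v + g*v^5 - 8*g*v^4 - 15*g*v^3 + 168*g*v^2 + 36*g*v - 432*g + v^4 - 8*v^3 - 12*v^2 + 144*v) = -3*g^2*v^4 + 36*g^2*v^3 + 120*g^2*v^2 - 432*g^2*v + g*v^5 + 41*g*v^3 + 168*g*v^2 + 36*g*v - 432*g + v^5 + 8*v^4 - 8*v^3 - 12*v^2 + 144*v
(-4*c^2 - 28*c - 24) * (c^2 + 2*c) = -4*c^4 - 36*c^3 - 80*c^2 - 48*c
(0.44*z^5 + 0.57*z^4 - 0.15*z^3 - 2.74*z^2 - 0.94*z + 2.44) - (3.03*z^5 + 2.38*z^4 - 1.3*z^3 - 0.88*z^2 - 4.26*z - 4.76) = -2.59*z^5 - 1.81*z^4 + 1.15*z^3 - 1.86*z^2 + 3.32*z + 7.2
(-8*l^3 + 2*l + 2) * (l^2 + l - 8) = -8*l^5 - 8*l^4 + 66*l^3 + 4*l^2 - 14*l - 16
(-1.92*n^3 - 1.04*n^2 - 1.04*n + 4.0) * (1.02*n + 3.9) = -1.9584*n^4 - 8.5488*n^3 - 5.1168*n^2 + 0.024*n + 15.6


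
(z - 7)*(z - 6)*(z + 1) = z^3 - 12*z^2 + 29*z + 42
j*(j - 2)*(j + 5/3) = j^3 - j^2/3 - 10*j/3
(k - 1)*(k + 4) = k^2 + 3*k - 4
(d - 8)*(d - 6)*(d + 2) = d^3 - 12*d^2 + 20*d + 96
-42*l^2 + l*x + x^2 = (-6*l + x)*(7*l + x)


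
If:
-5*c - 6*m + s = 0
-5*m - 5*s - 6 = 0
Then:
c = 7*s/5 + 36/25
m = -s - 6/5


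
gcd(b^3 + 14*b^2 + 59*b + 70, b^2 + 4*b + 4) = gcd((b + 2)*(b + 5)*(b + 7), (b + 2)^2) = b + 2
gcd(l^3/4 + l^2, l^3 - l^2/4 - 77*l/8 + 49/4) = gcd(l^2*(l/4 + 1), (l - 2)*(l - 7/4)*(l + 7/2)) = 1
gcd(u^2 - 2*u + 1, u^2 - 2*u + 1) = u^2 - 2*u + 1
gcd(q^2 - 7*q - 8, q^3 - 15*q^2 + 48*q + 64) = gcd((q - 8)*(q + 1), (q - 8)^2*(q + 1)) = q^2 - 7*q - 8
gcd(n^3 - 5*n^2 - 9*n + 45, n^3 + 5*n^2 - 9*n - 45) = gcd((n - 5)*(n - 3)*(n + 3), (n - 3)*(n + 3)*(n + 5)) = n^2 - 9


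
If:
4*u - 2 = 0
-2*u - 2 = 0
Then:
No Solution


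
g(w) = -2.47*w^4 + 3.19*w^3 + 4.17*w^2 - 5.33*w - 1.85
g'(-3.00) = 322.54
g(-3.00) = -234.53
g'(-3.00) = 322.54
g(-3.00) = -234.53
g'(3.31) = -231.17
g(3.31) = -154.61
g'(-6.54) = 3113.15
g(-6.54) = -5199.60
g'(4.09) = -487.10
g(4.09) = -426.82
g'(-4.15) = 831.04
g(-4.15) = -868.55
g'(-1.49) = 36.17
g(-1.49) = -7.38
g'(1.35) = -0.94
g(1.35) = -1.80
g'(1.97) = -27.30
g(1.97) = -8.98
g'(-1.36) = 25.88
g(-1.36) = -3.36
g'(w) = -9.88*w^3 + 9.57*w^2 + 8.34*w - 5.33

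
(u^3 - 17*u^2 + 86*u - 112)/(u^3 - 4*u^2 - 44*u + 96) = (u - 7)/(u + 6)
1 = 1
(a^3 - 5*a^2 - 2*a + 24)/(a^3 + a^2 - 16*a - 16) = (a^2 - a - 6)/(a^2 + 5*a + 4)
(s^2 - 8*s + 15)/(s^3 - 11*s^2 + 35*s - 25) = (s - 3)/(s^2 - 6*s + 5)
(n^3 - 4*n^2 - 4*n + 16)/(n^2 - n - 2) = (n^2 - 2*n - 8)/(n + 1)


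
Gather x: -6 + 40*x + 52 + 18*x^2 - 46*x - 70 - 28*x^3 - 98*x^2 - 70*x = -28*x^3 - 80*x^2 - 76*x - 24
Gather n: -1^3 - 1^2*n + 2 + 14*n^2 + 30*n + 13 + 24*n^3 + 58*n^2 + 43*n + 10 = 24*n^3 + 72*n^2 + 72*n + 24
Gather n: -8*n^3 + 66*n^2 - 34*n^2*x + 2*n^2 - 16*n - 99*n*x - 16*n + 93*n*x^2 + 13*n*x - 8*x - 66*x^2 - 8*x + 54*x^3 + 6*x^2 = -8*n^3 + n^2*(68 - 34*x) + n*(93*x^2 - 86*x - 32) + 54*x^3 - 60*x^2 - 16*x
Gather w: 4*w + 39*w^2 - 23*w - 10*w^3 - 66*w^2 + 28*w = -10*w^3 - 27*w^2 + 9*w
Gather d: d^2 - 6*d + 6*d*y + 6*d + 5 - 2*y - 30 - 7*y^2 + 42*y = d^2 + 6*d*y - 7*y^2 + 40*y - 25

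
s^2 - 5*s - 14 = (s - 7)*(s + 2)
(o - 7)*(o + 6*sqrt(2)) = o^2 - 7*o + 6*sqrt(2)*o - 42*sqrt(2)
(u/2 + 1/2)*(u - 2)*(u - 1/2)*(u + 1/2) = u^4/2 - u^3/2 - 9*u^2/8 + u/8 + 1/4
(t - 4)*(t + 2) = t^2 - 2*t - 8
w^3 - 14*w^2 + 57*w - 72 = (w - 8)*(w - 3)^2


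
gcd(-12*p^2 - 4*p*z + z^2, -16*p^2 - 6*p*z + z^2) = 2*p + z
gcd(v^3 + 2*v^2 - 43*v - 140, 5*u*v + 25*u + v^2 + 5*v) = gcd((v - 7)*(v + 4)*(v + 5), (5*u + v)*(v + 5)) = v + 5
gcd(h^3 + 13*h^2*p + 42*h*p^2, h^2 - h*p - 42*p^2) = h + 6*p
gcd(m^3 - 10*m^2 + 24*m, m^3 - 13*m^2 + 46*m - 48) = 1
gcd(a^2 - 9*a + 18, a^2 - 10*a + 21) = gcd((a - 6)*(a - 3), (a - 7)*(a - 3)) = a - 3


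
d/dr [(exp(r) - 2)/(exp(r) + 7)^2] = (11 - exp(r))*exp(r)/(exp(r) + 7)^3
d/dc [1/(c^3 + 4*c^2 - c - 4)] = (-3*c^2 - 8*c + 1)/(c^3 + 4*c^2 - c - 4)^2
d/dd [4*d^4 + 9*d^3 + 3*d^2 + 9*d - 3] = 16*d^3 + 27*d^2 + 6*d + 9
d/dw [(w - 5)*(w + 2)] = 2*w - 3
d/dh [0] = 0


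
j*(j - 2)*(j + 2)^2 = j^4 + 2*j^3 - 4*j^2 - 8*j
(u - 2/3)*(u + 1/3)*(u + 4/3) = u^3 + u^2 - 2*u/3 - 8/27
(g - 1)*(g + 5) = g^2 + 4*g - 5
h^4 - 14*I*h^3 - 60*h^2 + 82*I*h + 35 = (h - 7*I)*(h - 5*I)*(h - I)^2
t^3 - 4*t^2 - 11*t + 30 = (t - 5)*(t - 2)*(t + 3)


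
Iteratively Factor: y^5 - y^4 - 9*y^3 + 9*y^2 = (y)*(y^4 - y^3 - 9*y^2 + 9*y) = y*(y + 3)*(y^3 - 4*y^2 + 3*y) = y^2*(y + 3)*(y^2 - 4*y + 3) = y^2*(y - 1)*(y + 3)*(y - 3)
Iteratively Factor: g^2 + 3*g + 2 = (g + 2)*(g + 1)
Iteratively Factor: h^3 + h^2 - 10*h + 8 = (h - 2)*(h^2 + 3*h - 4) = (h - 2)*(h + 4)*(h - 1)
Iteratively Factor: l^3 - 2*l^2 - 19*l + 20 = (l - 1)*(l^2 - l - 20) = (l - 5)*(l - 1)*(l + 4)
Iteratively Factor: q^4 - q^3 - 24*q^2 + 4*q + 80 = (q + 4)*(q^3 - 5*q^2 - 4*q + 20) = (q - 2)*(q + 4)*(q^2 - 3*q - 10) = (q - 2)*(q + 2)*(q + 4)*(q - 5)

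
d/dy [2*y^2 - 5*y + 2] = 4*y - 5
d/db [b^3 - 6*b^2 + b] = 3*b^2 - 12*b + 1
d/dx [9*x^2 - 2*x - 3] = 18*x - 2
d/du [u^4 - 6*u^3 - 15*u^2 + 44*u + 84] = 4*u^3 - 18*u^2 - 30*u + 44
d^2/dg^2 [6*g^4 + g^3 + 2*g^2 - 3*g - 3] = 72*g^2 + 6*g + 4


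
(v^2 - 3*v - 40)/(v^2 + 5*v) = (v - 8)/v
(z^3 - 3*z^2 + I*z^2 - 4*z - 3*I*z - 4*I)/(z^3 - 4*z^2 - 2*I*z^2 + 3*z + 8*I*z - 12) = (z + 1)/(z - 3*I)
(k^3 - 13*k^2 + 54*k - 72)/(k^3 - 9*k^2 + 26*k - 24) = (k - 6)/(k - 2)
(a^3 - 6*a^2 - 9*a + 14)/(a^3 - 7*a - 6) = (a^2 - 8*a + 7)/(a^2 - 2*a - 3)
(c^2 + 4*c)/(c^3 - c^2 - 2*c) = (c + 4)/(c^2 - c - 2)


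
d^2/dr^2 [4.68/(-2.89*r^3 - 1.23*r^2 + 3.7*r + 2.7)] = ((81.1512*r + 11.5128)*(2.89*r^3 + 1.23*r^2 - 3.7*r - 2.7) - 4.68*(8.67*r^2 + 2.46*r - 3.7)*(17.34*r^2 + 4.92*r - 7.4))/(2.89*r^3 + 1.23*r^2 - 3.7*r - 2.7)^3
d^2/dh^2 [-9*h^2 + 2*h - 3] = -18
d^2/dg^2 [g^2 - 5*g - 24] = 2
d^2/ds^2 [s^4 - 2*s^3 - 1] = 12*s*(s - 1)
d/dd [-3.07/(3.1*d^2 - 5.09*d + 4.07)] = (19.034*d - 15.6263)/(3.1*d^2 - 5.09*d + 4.07)^2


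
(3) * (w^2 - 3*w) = 3*w^2 - 9*w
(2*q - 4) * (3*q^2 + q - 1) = 6*q^3 - 10*q^2 - 6*q + 4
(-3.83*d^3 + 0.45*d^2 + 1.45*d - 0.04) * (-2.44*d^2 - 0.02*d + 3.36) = 9.3452*d^5 - 1.0214*d^4 - 16.4158*d^3 + 1.5806*d^2 + 4.8728*d - 0.1344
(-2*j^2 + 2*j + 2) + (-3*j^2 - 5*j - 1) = -5*j^2 - 3*j + 1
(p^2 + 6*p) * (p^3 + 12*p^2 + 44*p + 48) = p^5 + 18*p^4 + 116*p^3 + 312*p^2 + 288*p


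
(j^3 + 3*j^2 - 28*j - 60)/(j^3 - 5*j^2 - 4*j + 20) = (j + 6)/(j - 2)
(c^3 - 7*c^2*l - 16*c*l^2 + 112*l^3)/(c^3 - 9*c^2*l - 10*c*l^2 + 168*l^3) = (c - 4*l)/(c - 6*l)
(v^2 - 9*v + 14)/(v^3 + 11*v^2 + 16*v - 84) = (v - 7)/(v^2 + 13*v + 42)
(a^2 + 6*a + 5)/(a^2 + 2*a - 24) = (a^2 + 6*a + 5)/(a^2 + 2*a - 24)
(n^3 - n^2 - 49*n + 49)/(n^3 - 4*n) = (n^3 - n^2 - 49*n + 49)/(n*(n^2 - 4))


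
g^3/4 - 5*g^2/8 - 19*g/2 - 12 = (g/4 + 1)*(g - 8)*(g + 3/2)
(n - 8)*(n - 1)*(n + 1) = n^3 - 8*n^2 - n + 8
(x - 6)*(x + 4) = x^2 - 2*x - 24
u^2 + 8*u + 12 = (u + 2)*(u + 6)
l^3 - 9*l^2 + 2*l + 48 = (l - 8)*(l - 3)*(l + 2)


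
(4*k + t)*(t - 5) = 4*k*t - 20*k + t^2 - 5*t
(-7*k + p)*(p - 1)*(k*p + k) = -7*k^2*p^2 + 7*k^2 + k*p^3 - k*p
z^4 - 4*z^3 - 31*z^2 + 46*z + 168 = (z - 7)*(z - 3)*(z + 2)*(z + 4)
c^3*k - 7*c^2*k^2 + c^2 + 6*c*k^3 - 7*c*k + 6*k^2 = (c - 6*k)*(c - k)*(c*k + 1)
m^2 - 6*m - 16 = (m - 8)*(m + 2)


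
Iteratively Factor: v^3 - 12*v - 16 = (v + 2)*(v^2 - 2*v - 8) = (v + 2)^2*(v - 4)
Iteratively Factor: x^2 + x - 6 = (x + 3)*(x - 2)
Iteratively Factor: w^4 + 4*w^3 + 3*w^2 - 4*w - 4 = (w + 2)*(w^3 + 2*w^2 - w - 2) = (w + 1)*(w + 2)*(w^2 + w - 2) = (w - 1)*(w + 1)*(w + 2)*(w + 2)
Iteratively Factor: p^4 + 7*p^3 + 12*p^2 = (p)*(p^3 + 7*p^2 + 12*p) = p^2*(p^2 + 7*p + 12) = p^2*(p + 3)*(p + 4)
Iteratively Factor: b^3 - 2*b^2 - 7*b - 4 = (b + 1)*(b^2 - 3*b - 4) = (b + 1)^2*(b - 4)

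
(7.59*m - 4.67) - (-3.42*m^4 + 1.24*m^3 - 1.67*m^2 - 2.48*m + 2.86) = 3.42*m^4 - 1.24*m^3 + 1.67*m^2 + 10.07*m - 7.53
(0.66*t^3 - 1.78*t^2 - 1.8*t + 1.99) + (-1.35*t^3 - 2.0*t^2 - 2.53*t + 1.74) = -0.69*t^3 - 3.78*t^2 - 4.33*t + 3.73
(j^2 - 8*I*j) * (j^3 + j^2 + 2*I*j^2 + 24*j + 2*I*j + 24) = j^5 + j^4 - 6*I*j^4 + 40*j^3 - 6*I*j^3 + 40*j^2 - 192*I*j^2 - 192*I*j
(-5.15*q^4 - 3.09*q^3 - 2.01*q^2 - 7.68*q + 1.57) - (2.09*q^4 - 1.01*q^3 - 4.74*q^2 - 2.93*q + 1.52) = -7.24*q^4 - 2.08*q^3 + 2.73*q^2 - 4.75*q + 0.05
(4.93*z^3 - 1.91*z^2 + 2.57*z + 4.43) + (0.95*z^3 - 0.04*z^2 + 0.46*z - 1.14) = 5.88*z^3 - 1.95*z^2 + 3.03*z + 3.29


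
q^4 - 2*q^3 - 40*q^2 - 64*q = q*(q - 8)*(q + 2)*(q + 4)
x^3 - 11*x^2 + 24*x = x*(x - 8)*(x - 3)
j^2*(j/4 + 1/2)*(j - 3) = j^4/4 - j^3/4 - 3*j^2/2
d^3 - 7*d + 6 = (d - 2)*(d - 1)*(d + 3)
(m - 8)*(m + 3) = m^2 - 5*m - 24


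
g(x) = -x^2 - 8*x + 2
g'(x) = -2*x - 8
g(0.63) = -3.44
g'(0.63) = -9.26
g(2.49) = -24.12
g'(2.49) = -12.98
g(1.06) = -7.60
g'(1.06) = -10.12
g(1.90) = -16.81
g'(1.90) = -11.80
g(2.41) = -23.09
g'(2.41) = -12.82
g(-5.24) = 16.46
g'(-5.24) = 2.48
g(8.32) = -133.78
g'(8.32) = -24.64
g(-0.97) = 8.82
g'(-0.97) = -6.06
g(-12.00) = -46.00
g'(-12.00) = 16.00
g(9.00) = -151.00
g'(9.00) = -26.00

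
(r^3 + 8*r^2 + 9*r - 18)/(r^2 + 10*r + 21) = (r^2 + 5*r - 6)/(r + 7)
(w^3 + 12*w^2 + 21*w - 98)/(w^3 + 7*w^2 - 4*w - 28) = (w + 7)/(w + 2)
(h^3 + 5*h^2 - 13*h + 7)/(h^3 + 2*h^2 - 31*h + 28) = (h - 1)/(h - 4)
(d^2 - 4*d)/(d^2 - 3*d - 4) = d/(d + 1)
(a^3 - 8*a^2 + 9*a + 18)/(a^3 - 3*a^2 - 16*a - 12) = (a - 3)/(a + 2)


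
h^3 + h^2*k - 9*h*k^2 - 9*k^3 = (h - 3*k)*(h + k)*(h + 3*k)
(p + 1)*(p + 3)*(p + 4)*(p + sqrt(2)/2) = p^4 + sqrt(2)*p^3/2 + 8*p^3 + 4*sqrt(2)*p^2 + 19*p^2 + 12*p + 19*sqrt(2)*p/2 + 6*sqrt(2)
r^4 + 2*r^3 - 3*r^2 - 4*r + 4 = (r - 1)^2*(r + 2)^2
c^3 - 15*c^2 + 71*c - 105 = (c - 7)*(c - 5)*(c - 3)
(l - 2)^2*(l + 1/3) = l^3 - 11*l^2/3 + 8*l/3 + 4/3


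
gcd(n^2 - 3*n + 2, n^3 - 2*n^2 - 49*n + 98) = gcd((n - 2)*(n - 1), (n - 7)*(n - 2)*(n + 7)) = n - 2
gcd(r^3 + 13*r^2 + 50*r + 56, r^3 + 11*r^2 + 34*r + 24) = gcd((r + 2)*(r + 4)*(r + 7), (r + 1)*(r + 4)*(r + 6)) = r + 4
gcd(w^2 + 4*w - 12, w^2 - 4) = w - 2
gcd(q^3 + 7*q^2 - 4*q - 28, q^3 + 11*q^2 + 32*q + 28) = q^2 + 9*q + 14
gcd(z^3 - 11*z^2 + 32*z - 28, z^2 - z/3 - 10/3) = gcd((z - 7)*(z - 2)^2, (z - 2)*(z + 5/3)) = z - 2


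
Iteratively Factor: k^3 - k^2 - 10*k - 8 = (k + 2)*(k^2 - 3*k - 4) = (k - 4)*(k + 2)*(k + 1)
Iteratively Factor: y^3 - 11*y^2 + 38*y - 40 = (y - 4)*(y^2 - 7*y + 10) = (y - 5)*(y - 4)*(y - 2)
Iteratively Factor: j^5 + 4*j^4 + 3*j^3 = (j)*(j^4 + 4*j^3 + 3*j^2) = j^2*(j^3 + 4*j^2 + 3*j) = j^2*(j + 1)*(j^2 + 3*j) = j^2*(j + 1)*(j + 3)*(j)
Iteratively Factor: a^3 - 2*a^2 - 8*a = (a - 4)*(a^2 + 2*a) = (a - 4)*(a + 2)*(a)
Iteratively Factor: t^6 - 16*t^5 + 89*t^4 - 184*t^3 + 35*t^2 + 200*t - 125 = (t - 1)*(t^5 - 15*t^4 + 74*t^3 - 110*t^2 - 75*t + 125) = (t - 5)*(t - 1)*(t^4 - 10*t^3 + 24*t^2 + 10*t - 25) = (t - 5)*(t - 1)^2*(t^3 - 9*t^2 + 15*t + 25) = (t - 5)^2*(t - 1)^2*(t^2 - 4*t - 5) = (t - 5)^3*(t - 1)^2*(t + 1)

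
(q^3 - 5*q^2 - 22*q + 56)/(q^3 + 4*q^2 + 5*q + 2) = (q^3 - 5*q^2 - 22*q + 56)/(q^3 + 4*q^2 + 5*q + 2)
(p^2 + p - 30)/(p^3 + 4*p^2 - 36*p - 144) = (p - 5)/(p^2 - 2*p - 24)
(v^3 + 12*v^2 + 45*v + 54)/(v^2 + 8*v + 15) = (v^2 + 9*v + 18)/(v + 5)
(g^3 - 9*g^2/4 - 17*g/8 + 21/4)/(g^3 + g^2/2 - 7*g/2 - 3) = (g - 7/4)/(g + 1)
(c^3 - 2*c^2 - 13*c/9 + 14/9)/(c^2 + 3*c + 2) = (c^2 - 3*c + 14/9)/(c + 2)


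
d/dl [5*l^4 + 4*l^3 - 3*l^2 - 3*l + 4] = 20*l^3 + 12*l^2 - 6*l - 3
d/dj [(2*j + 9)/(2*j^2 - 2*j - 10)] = (j^2 - j - (2*j - 1)*(2*j + 9)/2 - 5)/(-j^2 + j + 5)^2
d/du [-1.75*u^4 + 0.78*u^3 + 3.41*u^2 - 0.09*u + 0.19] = -7.0*u^3 + 2.34*u^2 + 6.82*u - 0.09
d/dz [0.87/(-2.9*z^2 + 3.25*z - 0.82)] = (5.046*z - 2.8275)/(2.9*z^2 - 3.25*z + 0.82)^2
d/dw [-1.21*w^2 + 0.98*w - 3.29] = 0.98 - 2.42*w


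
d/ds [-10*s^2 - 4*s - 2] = -20*s - 4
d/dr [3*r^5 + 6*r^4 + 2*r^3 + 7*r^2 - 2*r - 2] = 15*r^4 + 24*r^3 + 6*r^2 + 14*r - 2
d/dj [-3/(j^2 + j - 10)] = 3*(2*j + 1)/(j^2 + j - 10)^2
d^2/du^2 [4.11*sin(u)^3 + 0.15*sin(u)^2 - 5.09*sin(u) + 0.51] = 2.0075*sin(u) + 9.2475*sin(3*u) + 0.3*cos(2*u)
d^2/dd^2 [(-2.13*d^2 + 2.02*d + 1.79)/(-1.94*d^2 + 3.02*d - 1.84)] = (9.75354400000003*d^3 - 86.040552*d^2 + 106.187064*d - 27.89868)/(7.301384*d^6 - 34.098216*d^5 + 73.8558*d^4 - 92.22476*d^3 + 70.0488*d^2 - 30.673536*d + 6.229504)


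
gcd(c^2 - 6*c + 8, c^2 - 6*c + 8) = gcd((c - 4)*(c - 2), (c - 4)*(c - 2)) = c^2 - 6*c + 8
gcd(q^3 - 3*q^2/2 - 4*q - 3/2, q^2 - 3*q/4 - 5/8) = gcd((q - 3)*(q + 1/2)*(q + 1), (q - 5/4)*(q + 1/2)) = q + 1/2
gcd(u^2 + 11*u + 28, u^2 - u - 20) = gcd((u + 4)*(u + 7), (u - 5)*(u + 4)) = u + 4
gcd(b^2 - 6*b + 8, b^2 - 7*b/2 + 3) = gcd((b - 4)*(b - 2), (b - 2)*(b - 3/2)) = b - 2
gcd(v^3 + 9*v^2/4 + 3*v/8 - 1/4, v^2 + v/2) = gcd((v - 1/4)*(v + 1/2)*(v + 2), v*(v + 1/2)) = v + 1/2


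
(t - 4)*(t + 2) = t^2 - 2*t - 8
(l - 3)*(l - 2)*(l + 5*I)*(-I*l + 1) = -I*l^4 + 6*l^3 + 5*I*l^3 - 30*l^2 - I*l^2 + 36*l - 25*I*l + 30*I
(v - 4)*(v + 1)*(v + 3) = v^3 - 13*v - 12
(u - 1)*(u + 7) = u^2 + 6*u - 7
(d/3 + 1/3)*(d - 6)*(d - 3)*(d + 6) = d^4/3 - 2*d^3/3 - 13*d^2 + 24*d + 36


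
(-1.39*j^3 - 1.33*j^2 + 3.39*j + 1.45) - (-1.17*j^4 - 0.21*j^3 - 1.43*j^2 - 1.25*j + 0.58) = 1.17*j^4 - 1.18*j^3 + 0.0999999999999999*j^2 + 4.64*j + 0.87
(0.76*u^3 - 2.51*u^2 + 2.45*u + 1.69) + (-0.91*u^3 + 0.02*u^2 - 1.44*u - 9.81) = -0.15*u^3 - 2.49*u^2 + 1.01*u - 8.12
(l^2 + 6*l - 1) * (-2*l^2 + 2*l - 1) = -2*l^4 - 10*l^3 + 13*l^2 - 8*l + 1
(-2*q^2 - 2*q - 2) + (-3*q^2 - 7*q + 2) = -5*q^2 - 9*q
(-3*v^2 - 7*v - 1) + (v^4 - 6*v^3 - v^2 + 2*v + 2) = v^4 - 6*v^3 - 4*v^2 - 5*v + 1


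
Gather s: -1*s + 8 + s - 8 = 0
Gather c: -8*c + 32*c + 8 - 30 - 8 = 24*c - 30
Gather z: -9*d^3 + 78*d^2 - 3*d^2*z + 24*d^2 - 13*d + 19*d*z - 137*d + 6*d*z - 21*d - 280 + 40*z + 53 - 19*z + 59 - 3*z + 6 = -9*d^3 + 102*d^2 - 171*d + z*(-3*d^2 + 25*d + 18) - 162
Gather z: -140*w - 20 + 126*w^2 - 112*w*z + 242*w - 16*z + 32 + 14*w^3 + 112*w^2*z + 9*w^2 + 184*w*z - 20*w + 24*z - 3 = 14*w^3 + 135*w^2 + 82*w + z*(112*w^2 + 72*w + 8) + 9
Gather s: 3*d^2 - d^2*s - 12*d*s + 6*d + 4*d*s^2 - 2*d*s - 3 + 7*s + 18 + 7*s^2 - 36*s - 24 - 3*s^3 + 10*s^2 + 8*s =3*d^2 + 6*d - 3*s^3 + s^2*(4*d + 17) + s*(-d^2 - 14*d - 21) - 9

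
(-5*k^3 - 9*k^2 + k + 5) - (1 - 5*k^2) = -5*k^3 - 4*k^2 + k + 4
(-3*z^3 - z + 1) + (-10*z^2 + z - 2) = -3*z^3 - 10*z^2 - 1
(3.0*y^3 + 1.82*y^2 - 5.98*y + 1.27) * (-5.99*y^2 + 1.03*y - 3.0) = -17.97*y^5 - 7.8118*y^4 + 28.6948*y^3 - 19.2267*y^2 + 19.2481*y - 3.81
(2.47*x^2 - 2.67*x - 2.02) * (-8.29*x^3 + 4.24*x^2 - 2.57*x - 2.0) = -20.4763*x^5 + 32.6071*x^4 - 0.9229*x^3 - 6.6429*x^2 + 10.5314*x + 4.04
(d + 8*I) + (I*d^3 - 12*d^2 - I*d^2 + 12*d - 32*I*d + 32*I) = I*d^3 - 12*d^2 - I*d^2 + 13*d - 32*I*d + 40*I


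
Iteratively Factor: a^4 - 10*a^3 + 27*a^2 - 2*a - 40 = (a - 4)*(a^3 - 6*a^2 + 3*a + 10) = (a - 4)*(a - 2)*(a^2 - 4*a - 5) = (a - 4)*(a - 2)*(a + 1)*(a - 5)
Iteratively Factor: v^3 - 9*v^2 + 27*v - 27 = (v - 3)*(v^2 - 6*v + 9) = (v - 3)^2*(v - 3)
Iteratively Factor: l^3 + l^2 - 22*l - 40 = (l + 2)*(l^2 - l - 20) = (l - 5)*(l + 2)*(l + 4)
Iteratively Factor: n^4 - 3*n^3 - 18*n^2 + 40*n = (n - 5)*(n^3 + 2*n^2 - 8*n) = (n - 5)*(n - 2)*(n^2 + 4*n) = (n - 5)*(n - 2)*(n + 4)*(n)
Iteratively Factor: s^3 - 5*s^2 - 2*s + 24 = (s - 3)*(s^2 - 2*s - 8) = (s - 3)*(s + 2)*(s - 4)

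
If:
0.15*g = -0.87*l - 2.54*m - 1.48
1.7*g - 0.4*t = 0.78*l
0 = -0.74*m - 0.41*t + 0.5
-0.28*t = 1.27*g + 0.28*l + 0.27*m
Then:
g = -0.09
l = -1.02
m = -0.23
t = 1.63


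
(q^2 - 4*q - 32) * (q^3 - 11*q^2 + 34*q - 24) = q^5 - 15*q^4 + 46*q^3 + 192*q^2 - 992*q + 768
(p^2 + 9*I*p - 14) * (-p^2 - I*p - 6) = -p^4 - 10*I*p^3 + 17*p^2 - 40*I*p + 84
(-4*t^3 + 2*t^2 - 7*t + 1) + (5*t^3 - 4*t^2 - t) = t^3 - 2*t^2 - 8*t + 1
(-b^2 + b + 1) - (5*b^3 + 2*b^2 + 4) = -5*b^3 - 3*b^2 + b - 3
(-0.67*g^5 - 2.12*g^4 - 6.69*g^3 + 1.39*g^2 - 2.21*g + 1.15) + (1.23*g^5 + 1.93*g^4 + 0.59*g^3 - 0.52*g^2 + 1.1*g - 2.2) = 0.56*g^5 - 0.19*g^4 - 6.1*g^3 + 0.87*g^2 - 1.11*g - 1.05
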